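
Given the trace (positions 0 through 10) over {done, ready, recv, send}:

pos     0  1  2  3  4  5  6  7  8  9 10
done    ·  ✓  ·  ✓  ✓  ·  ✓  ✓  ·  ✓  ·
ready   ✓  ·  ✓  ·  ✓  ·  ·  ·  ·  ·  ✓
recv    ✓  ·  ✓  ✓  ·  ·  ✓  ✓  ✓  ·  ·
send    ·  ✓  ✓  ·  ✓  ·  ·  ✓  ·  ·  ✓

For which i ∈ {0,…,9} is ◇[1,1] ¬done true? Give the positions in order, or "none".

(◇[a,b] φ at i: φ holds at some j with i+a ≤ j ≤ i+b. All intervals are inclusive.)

Evaluate at each i in [0,9]:
  i=0: ✗ (none in [1,1])
  i=1: ✓ (witness j=2)
  i=2: ✗ (none in [3,3])
  i=3: ✗ (none in [4,4])
  i=4: ✓ (witness j=5)
  i=5: ✗ (none in [6,6])
  i=6: ✗ (none in [7,7])
  i=7: ✓ (witness j=8)
  i=8: ✗ (none in [9,9])
  i=9: ✓ (witness j=10)

1, 4, 7, 9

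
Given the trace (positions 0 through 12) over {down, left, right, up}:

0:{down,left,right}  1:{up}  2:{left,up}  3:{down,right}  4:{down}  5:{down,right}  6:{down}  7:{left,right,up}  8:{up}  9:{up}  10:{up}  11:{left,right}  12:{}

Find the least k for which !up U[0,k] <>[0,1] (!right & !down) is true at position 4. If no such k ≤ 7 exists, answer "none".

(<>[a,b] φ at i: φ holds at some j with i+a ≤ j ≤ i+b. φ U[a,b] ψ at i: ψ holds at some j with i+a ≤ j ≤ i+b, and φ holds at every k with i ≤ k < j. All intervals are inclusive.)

3

Need earliest j ≥ 4 with <>[0,1] (!right & !down), and !up at every k in [4,j-1].
  j=4: rhs fails.
  j=5: rhs fails.
  j=6: rhs fails.
  j=7: rhs holds; lhs holds on [4,6]. k = 3.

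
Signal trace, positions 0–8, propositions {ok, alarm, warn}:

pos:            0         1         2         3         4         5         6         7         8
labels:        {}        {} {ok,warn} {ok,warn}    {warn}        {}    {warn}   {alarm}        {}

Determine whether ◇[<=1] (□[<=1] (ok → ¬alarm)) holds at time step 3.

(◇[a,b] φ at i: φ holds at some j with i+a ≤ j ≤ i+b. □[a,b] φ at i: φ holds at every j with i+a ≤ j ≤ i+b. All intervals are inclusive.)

Check □[<=1] (ok → ¬alarm) at each j in [3,4]:
  j=3: holds on [3,4]
  j=4: holds on [4,5]
Found at j=3 → formula holds.

Holds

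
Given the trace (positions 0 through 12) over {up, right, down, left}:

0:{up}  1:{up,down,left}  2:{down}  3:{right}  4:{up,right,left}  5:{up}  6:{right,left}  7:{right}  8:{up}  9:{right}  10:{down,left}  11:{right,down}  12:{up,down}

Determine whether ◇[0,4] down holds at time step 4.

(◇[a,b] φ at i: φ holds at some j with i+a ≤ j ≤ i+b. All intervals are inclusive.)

False

Check down at each j in [4,8]:
  j=4: false
  j=5: false
  j=6: false
  j=7: false
  j=8: false
No position in the window satisfies it → formula fails.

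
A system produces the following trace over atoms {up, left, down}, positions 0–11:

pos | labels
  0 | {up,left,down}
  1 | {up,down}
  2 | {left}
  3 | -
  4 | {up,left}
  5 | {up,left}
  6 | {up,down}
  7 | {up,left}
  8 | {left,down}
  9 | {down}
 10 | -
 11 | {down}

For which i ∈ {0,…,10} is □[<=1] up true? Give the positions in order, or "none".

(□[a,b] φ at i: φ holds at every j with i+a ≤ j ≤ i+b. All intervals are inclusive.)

0, 4, 5, 6

Evaluate at each i in [0,10]:
  i=0: ✓ (all of [0,1])
  i=1: ✗ (fails at j=2)
  i=2: ✗ (fails at j=2)
  i=3: ✗ (fails at j=3)
  i=4: ✓ (all of [4,5])
  i=5: ✓ (all of [5,6])
  i=6: ✓ (all of [6,7])
  i=7: ✗ (fails at j=8)
  i=8: ✗ (fails at j=8)
  i=9: ✗ (fails at j=9)
  i=10: ✗ (fails at j=10)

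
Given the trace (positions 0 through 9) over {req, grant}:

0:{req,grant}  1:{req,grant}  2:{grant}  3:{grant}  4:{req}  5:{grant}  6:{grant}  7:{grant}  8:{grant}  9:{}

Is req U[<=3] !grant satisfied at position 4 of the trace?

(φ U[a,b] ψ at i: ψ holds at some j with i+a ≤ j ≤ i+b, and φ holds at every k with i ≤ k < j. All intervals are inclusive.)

Need some j in [4,7] with !grant, and req at every k in [4,j-1].
  j=4: !grant holds; no prefix to check → satisfied.

True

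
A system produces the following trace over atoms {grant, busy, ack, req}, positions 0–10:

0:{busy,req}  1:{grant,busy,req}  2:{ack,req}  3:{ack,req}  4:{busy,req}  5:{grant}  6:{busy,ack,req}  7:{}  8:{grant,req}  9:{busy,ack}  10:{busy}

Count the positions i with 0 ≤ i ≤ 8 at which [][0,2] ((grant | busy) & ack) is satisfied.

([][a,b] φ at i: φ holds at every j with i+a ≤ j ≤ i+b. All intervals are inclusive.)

0

Evaluate at each i in [0,8]:
  i=0: ✗ (fails at j=0)
  i=1: ✗ (fails at j=1)
  i=2: ✗ (fails at j=2)
  i=3: ✗ (fails at j=3)
  i=4: ✗ (fails at j=4)
  i=5: ✗ (fails at j=5)
  i=6: ✗ (fails at j=7)
  i=7: ✗ (fails at j=7)
  i=8: ✗ (fails at j=8)
Positions where it holds: {} → 0.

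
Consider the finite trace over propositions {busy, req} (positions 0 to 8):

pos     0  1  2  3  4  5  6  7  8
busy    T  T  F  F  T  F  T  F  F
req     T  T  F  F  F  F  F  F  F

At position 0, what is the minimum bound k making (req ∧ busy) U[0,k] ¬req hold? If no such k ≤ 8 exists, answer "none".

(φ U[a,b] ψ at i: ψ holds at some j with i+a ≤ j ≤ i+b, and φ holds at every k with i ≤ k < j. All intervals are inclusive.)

Need earliest j ≥ 0 with ¬req, and (req ∧ busy) at every k in [0,j-1].
  j=0: rhs fails.
  j=1: rhs fails.
  j=2: rhs holds; lhs holds on [0,1]. k = 2.

2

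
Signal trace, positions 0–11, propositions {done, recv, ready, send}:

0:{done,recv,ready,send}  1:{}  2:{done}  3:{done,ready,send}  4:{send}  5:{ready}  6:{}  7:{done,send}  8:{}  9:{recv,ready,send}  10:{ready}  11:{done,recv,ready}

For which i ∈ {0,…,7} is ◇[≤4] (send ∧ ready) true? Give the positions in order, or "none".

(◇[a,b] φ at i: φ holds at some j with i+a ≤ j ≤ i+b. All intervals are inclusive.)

Evaluate at each i in [0,7]:
  i=0: ✓ (witness j=0)
  i=1: ✓ (witness j=3)
  i=2: ✓ (witness j=3)
  i=3: ✓ (witness j=3)
  i=4: ✗ (none in [4,8])
  i=5: ✓ (witness j=9)
  i=6: ✓ (witness j=9)
  i=7: ✓ (witness j=9)

0, 1, 2, 3, 5, 6, 7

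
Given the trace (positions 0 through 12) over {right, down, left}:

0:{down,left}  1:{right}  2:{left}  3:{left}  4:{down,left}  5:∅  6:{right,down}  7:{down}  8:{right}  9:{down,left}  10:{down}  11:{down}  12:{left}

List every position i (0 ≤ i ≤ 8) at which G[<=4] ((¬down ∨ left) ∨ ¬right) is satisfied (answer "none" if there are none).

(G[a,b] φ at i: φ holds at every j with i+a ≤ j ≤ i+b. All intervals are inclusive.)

0, 1, 7, 8

Evaluate at each i in [0,8]:
  i=0: ✓ (all of [0,4])
  i=1: ✓ (all of [1,5])
  i=2: ✗ (fails at j=6)
  i=3: ✗ (fails at j=6)
  i=4: ✗ (fails at j=6)
  i=5: ✗ (fails at j=6)
  i=6: ✗ (fails at j=6)
  i=7: ✓ (all of [7,11])
  i=8: ✓ (all of [8,12])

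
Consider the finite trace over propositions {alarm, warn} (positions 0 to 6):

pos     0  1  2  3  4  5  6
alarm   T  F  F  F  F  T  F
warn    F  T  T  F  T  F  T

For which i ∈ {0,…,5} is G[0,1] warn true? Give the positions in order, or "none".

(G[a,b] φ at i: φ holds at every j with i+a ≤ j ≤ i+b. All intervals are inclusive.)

Evaluate at each i in [0,5]:
  i=0: ✗ (fails at j=0)
  i=1: ✓ (all of [1,2])
  i=2: ✗ (fails at j=3)
  i=3: ✗ (fails at j=3)
  i=4: ✗ (fails at j=5)
  i=5: ✗ (fails at j=5)

1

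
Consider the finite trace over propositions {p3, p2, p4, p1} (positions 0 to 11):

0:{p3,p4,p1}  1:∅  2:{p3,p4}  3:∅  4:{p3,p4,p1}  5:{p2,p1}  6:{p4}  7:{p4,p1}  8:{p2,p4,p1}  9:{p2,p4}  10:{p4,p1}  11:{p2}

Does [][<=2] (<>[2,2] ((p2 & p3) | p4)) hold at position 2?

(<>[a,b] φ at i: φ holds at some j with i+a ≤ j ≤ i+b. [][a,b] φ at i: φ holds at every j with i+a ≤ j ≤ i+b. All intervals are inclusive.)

Check <>[2,2] ((p2 & p3) | p4) at every j in [2,4]:
  j=2: holds (witness at 4)
  j=3: fails (none in [5,5])
  j=4: holds (witness at 6)
Fails at j=3 → formula fails.

No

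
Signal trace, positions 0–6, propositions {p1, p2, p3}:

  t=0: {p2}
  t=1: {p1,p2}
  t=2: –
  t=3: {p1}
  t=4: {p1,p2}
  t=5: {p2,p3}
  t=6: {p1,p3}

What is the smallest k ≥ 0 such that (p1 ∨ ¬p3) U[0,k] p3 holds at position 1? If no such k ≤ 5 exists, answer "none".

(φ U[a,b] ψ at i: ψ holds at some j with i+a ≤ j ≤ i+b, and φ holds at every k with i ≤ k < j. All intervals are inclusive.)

4

Need earliest j ≥ 1 with p3, and (p1 ∨ ¬p3) at every k in [1,j-1].
  j=1: rhs fails.
  j=2: rhs fails.
  j=3: rhs fails.
  j=4: rhs fails.
  j=5: rhs holds; lhs holds on [1,4]. k = 4.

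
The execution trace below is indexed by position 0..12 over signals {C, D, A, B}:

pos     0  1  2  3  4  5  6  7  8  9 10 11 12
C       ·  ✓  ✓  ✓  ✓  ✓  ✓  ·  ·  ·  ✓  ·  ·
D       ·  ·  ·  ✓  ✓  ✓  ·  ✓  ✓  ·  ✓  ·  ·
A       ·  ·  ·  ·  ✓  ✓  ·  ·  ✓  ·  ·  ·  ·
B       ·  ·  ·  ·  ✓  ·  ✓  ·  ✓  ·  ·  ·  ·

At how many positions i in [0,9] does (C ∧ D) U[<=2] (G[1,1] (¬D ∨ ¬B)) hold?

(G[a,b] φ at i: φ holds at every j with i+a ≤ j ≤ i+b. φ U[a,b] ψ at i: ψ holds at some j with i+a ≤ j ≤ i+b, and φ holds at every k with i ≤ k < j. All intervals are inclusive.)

Evaluate at each i in [0,9]:
  i=0: ✓ (rhs at j=0)
  i=1: ✓ (rhs at j=1)
  i=2: ✓ (rhs at j=2)
  i=3: ✓ (rhs at j=4; lhs holds on [3,3])
  i=4: ✓ (rhs at j=4)
  i=5: ✓ (rhs at j=5)
  i=6: ✓ (rhs at j=6)
  i=7: ✗ (lhs fails at k=7 before rhs at j=8)
  i=8: ✓ (rhs at j=8)
  i=9: ✓ (rhs at j=9)
Positions where it holds: {0, 1, 2, 3, 4, 5, 6, 8, 9} → 9.

9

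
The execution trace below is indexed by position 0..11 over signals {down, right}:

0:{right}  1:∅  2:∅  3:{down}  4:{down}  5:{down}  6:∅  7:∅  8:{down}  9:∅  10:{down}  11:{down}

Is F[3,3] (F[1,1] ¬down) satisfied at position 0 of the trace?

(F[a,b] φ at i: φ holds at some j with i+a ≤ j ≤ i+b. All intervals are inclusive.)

Check F[1,1] ¬down at each j in [3,3]:
  j=3: fails (none in [4,4])
No position in the window satisfies it → formula fails.

False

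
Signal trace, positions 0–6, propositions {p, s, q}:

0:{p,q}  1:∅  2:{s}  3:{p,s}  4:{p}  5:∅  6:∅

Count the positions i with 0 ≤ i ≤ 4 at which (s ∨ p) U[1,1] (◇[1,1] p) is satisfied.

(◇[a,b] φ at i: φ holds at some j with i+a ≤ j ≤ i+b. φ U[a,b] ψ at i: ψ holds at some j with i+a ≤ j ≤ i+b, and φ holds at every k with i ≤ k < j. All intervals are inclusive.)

Evaluate at each i in [0,4]:
  i=0: ✗ (no rhs in [1,1])
  i=1: ✗ (lhs fails at k=1 before rhs at j=2)
  i=2: ✓ (rhs at j=3; lhs holds on [2,2])
  i=3: ✗ (no rhs in [4,4])
  i=4: ✗ (no rhs in [5,5])
Positions where it holds: {2} → 1.

1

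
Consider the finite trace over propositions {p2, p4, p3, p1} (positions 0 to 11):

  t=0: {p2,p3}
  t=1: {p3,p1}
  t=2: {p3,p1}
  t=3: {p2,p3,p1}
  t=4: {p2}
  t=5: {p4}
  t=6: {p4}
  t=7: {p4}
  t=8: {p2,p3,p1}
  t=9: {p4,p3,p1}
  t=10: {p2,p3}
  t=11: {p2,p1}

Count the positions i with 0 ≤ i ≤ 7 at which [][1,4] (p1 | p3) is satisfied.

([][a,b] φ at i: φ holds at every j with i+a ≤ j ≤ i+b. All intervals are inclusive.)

Evaluate at each i in [0,7]:
  i=0: ✗ (fails at j=4)
  i=1: ✗ (fails at j=4)
  i=2: ✗ (fails at j=4)
  i=3: ✗ (fails at j=4)
  i=4: ✗ (fails at j=5)
  i=5: ✗ (fails at j=6)
  i=6: ✗ (fails at j=7)
  i=7: ✓ (all of [8,11])
Positions where it holds: {7} → 1.

1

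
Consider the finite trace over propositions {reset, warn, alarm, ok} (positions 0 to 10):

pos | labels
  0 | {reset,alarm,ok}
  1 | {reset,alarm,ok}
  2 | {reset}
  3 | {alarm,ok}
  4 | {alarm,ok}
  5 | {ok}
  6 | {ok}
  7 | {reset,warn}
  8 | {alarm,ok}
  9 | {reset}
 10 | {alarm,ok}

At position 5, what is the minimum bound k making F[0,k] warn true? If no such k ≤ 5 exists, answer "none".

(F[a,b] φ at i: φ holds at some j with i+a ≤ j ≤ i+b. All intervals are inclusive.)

Scan j = 5,6,… for warn:
  j=5: fails
  j=6: fails
  j=7: holds
First hit at j=7, so smallest k = 7-5 = 2.

2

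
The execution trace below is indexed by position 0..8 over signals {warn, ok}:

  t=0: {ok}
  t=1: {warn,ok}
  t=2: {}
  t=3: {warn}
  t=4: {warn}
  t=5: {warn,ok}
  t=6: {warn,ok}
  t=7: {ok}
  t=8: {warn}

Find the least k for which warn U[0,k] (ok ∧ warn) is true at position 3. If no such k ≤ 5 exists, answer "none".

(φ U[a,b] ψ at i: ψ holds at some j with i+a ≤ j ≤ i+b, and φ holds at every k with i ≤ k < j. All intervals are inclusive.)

Need earliest j ≥ 3 with (ok ∧ warn), and warn at every k in [3,j-1].
  j=3: rhs fails.
  j=4: rhs fails.
  j=5: rhs holds; lhs holds on [3,4]. k = 2.

2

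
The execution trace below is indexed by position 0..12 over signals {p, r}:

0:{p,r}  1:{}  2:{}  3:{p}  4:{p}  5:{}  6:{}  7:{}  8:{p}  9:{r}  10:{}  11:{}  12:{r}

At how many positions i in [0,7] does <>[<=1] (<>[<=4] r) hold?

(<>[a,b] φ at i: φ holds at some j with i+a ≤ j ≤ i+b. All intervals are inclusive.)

5

Evaluate at each i in [0,7]:
  i=0: ✓ (witness j=0)
  i=1: ✗ (none in [1,2])
  i=2: ✗ (none in [2,3])
  i=3: ✗ (none in [3,4])
  i=4: ✓ (witness j=5)
  i=5: ✓ (witness j=5)
  i=6: ✓ (witness j=6)
  i=7: ✓ (witness j=7)
Positions where it holds: {0, 4, 5, 6, 7} → 5.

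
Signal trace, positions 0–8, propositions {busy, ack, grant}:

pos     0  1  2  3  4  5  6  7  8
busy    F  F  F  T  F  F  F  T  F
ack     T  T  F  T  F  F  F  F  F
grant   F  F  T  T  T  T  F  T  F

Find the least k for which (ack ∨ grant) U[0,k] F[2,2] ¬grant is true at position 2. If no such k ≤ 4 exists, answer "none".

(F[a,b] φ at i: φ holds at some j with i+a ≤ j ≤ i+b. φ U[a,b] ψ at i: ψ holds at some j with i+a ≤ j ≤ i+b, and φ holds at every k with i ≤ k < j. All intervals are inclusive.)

2

Need earliest j ≥ 2 with F[2,2] ¬grant, and (ack ∨ grant) at every k in [2,j-1].
  j=2: rhs fails.
  j=3: rhs fails.
  j=4: rhs holds; lhs holds on [2,3]. k = 2.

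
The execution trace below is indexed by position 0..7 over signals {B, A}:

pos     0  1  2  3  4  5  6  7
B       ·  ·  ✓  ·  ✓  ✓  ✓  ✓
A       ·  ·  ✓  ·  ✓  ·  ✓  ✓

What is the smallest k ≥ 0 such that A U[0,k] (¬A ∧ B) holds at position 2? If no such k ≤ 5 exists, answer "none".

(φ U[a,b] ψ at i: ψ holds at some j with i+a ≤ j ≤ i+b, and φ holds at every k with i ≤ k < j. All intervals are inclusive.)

none

Need earliest j ≥ 2 with (¬A ∧ B), and A at every k in [2,j-1].
  j=2: rhs fails.
  j=3: rhs fails.
  j=4: rhs fails.
  j=5: rhs holds but lhs fails at k=3.
  j=6: rhs fails.
  j=7: rhs fails.
No witness within the range → none.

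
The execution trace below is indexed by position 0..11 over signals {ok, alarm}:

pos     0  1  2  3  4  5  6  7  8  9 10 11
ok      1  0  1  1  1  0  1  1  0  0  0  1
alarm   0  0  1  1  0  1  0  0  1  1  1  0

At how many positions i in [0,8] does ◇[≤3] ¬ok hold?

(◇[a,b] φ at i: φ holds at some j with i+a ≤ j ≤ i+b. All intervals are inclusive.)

9

Evaluate at each i in [0,8]:
  i=0: ✓ (witness j=1)
  i=1: ✓ (witness j=1)
  i=2: ✓ (witness j=5)
  i=3: ✓ (witness j=5)
  i=4: ✓ (witness j=5)
  i=5: ✓ (witness j=5)
  i=6: ✓ (witness j=8)
  i=7: ✓ (witness j=8)
  i=8: ✓ (witness j=8)
Positions where it holds: {0, 1, 2, 3, 4, 5, 6, 7, 8} → 9.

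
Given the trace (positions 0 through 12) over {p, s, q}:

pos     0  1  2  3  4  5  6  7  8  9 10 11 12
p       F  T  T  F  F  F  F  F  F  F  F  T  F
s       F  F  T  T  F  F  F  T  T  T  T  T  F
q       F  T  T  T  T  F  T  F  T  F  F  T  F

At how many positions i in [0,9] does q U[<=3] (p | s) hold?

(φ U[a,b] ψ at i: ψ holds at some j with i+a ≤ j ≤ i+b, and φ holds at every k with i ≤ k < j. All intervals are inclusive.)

7

Evaluate at each i in [0,9]:
  i=0: ✗ (lhs fails at k=0 before rhs at j=1)
  i=1: ✓ (rhs at j=1)
  i=2: ✓ (rhs at j=2)
  i=3: ✓ (rhs at j=3)
  i=4: ✗ (lhs fails at k=5 before rhs at j=7)
  i=5: ✗ (lhs fails at k=5 before rhs at j=7)
  i=6: ✓ (rhs at j=7; lhs holds on [6,6])
  i=7: ✓ (rhs at j=7)
  i=8: ✓ (rhs at j=8)
  i=9: ✓ (rhs at j=9)
Positions where it holds: {1, 2, 3, 6, 7, 8, 9} → 7.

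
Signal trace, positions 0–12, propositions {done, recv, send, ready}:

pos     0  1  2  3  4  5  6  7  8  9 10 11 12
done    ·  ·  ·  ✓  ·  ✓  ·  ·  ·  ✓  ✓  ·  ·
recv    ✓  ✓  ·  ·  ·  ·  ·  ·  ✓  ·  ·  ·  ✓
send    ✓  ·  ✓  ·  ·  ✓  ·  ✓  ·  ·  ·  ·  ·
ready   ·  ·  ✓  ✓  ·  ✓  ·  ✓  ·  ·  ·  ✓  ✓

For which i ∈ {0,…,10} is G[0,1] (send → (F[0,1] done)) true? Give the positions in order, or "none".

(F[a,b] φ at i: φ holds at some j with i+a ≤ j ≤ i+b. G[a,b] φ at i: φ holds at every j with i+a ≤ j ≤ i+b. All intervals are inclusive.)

Evaluate at each i in [0,10]:
  i=0: ✗ (fails at j=0)
  i=1: ✓ (all of [1,2])
  i=2: ✓ (all of [2,3])
  i=3: ✓ (all of [3,4])
  i=4: ✓ (all of [4,5])
  i=5: ✓ (all of [5,6])
  i=6: ✗ (fails at j=7)
  i=7: ✗ (fails at j=7)
  i=8: ✓ (all of [8,9])
  i=9: ✓ (all of [9,10])
  i=10: ✓ (all of [10,11])

1, 2, 3, 4, 5, 8, 9, 10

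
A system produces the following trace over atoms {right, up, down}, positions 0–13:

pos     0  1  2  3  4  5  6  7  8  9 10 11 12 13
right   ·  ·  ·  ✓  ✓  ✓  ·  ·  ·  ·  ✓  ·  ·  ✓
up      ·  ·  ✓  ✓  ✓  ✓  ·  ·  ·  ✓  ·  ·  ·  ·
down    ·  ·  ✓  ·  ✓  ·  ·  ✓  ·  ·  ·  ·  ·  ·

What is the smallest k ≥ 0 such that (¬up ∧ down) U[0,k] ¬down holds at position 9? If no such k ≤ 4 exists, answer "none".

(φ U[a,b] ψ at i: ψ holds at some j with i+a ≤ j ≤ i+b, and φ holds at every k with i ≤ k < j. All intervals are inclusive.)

0

Need earliest j ≥ 9 with ¬down, and (¬up ∧ down) at every k in [9,j-1].
  j=9: rhs holds (empty prefix). k = 0.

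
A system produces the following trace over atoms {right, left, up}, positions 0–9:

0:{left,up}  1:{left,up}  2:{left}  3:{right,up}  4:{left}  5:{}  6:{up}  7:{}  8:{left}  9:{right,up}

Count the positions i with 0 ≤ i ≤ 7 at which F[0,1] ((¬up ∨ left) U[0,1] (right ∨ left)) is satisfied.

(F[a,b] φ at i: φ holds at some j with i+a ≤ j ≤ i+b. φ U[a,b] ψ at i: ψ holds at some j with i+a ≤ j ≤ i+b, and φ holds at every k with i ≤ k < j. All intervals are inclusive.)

7

Evaluate at each i in [0,7]:
  i=0: ✓ (witness j=0)
  i=1: ✓ (witness j=1)
  i=2: ✓ (witness j=2)
  i=3: ✓ (witness j=3)
  i=4: ✓ (witness j=4)
  i=5: ✗ (none in [5,6])
  i=6: ✓ (witness j=7)
  i=7: ✓ (witness j=7)
Positions where it holds: {0, 1, 2, 3, 4, 6, 7} → 7.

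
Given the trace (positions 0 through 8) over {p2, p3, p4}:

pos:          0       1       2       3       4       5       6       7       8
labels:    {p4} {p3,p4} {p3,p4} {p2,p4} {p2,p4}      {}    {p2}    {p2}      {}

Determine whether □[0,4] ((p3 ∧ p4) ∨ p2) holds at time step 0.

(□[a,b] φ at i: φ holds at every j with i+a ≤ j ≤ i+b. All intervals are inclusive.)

False

Check ((p3 ∧ p4) ∨ p2) at every j in [0,4]:
  j=0: false
  j=1: true
  j=2: true
  j=3: true
  j=4: true
Fails at j=0 → formula fails.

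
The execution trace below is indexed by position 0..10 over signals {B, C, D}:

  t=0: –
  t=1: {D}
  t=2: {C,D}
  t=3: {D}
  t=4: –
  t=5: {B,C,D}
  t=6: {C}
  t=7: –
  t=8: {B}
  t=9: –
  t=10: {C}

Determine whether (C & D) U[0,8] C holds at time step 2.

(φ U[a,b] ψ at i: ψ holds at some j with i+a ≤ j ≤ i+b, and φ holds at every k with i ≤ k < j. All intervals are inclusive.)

Yes

Need some j in [2,10] with C, and (C & D) at every k in [2,j-1].
  j=2: C holds; no prefix to check → satisfied.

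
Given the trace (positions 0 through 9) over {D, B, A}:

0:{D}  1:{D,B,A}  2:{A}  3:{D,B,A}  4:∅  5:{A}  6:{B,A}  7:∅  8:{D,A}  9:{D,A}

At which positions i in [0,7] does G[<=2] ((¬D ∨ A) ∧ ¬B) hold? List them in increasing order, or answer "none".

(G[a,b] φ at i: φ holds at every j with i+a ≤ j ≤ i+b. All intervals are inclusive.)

Evaluate at each i in [0,7]:
  i=0: ✗ (fails at j=0)
  i=1: ✗ (fails at j=1)
  i=2: ✗ (fails at j=3)
  i=3: ✗ (fails at j=3)
  i=4: ✗ (fails at j=6)
  i=5: ✗ (fails at j=6)
  i=6: ✗ (fails at j=6)
  i=7: ✓ (all of [7,9])

7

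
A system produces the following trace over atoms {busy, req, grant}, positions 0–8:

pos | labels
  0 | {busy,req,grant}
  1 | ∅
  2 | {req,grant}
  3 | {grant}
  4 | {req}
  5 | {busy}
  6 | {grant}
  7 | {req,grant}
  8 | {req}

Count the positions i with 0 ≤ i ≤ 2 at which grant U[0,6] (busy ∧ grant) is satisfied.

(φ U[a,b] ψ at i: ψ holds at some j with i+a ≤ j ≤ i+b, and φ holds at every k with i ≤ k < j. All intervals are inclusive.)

1

Evaluate at each i in [0,2]:
  i=0: ✓ (rhs at j=0)
  i=1: ✗ (no rhs in [1,7])
  i=2: ✗ (no rhs in [2,8])
Positions where it holds: {0} → 1.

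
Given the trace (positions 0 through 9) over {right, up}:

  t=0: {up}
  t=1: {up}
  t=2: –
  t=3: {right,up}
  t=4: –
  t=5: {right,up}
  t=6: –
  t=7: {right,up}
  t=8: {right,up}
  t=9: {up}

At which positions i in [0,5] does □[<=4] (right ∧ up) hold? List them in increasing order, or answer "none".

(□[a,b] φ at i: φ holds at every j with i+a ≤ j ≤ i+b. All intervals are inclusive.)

Evaluate at each i in [0,5]:
  i=0: ✗ (fails at j=0)
  i=1: ✗ (fails at j=1)
  i=2: ✗ (fails at j=2)
  i=3: ✗ (fails at j=4)
  i=4: ✗ (fails at j=4)
  i=5: ✗ (fails at j=6)

none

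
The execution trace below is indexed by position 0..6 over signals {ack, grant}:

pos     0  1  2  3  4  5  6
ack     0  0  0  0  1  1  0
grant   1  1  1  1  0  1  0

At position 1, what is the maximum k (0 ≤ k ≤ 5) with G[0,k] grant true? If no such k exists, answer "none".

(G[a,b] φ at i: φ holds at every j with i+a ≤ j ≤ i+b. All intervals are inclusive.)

2

grant must hold from j=1 onward; find where it first fails.
  j=1: holds
  j=2: holds
  j=3: holds
  j=4: fails
Holds on [1,3], so largest k = 2.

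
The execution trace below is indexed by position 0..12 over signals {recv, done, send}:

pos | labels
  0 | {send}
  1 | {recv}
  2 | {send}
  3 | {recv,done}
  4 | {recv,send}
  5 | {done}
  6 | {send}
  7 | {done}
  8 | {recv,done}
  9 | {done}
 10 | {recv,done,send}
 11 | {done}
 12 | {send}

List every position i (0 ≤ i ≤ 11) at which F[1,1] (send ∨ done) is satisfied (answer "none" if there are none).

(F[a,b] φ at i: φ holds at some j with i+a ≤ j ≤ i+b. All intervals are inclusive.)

1, 2, 3, 4, 5, 6, 7, 8, 9, 10, 11

Evaluate at each i in [0,11]:
  i=0: ✗ (none in [1,1])
  i=1: ✓ (witness j=2)
  i=2: ✓ (witness j=3)
  i=3: ✓ (witness j=4)
  i=4: ✓ (witness j=5)
  i=5: ✓ (witness j=6)
  i=6: ✓ (witness j=7)
  i=7: ✓ (witness j=8)
  i=8: ✓ (witness j=9)
  i=9: ✓ (witness j=10)
  i=10: ✓ (witness j=11)
  i=11: ✓ (witness j=12)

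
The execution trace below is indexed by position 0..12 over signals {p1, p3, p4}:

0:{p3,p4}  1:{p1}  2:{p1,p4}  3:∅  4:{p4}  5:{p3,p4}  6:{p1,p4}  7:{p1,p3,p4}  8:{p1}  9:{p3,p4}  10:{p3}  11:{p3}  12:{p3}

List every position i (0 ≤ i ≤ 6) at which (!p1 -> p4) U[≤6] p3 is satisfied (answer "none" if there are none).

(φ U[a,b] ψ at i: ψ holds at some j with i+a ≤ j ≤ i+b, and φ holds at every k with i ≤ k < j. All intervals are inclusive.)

Evaluate at each i in [0,6]:
  i=0: ✓ (rhs at j=0)
  i=1: ✗ (lhs fails at k=3 before rhs at j=5)
  i=2: ✗ (lhs fails at k=3 before rhs at j=5)
  i=3: ✗ (lhs fails at k=3 before rhs at j=5)
  i=4: ✓ (rhs at j=5; lhs holds on [4,4])
  i=5: ✓ (rhs at j=5)
  i=6: ✓ (rhs at j=7; lhs holds on [6,6])

0, 4, 5, 6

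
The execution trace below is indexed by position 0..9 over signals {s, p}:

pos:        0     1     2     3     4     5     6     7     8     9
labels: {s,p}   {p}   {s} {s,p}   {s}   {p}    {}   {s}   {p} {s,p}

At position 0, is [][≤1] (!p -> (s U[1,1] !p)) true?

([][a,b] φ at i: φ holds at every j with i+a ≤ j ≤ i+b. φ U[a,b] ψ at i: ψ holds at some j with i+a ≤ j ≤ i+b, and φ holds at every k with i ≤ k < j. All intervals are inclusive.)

Check (!p -> (s U[1,1] !p)) at every j in [0,1]:
  j=0: antecedent false → ✓
  j=1: antecedent false → ✓
All positions satisfy it → formula holds.

True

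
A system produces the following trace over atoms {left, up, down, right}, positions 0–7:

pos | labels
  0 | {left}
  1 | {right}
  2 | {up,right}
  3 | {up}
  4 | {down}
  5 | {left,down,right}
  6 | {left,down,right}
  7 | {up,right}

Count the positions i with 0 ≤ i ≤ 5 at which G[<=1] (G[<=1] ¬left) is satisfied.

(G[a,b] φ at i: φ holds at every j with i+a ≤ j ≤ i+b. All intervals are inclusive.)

2

Evaluate at each i in [0,5]:
  i=0: ✗ (fails at j=0)
  i=1: ✓ (all of [1,2])
  i=2: ✓ (all of [2,3])
  i=3: ✗ (fails at j=4)
  i=4: ✗ (fails at j=4)
  i=5: ✗ (fails at j=5)
Positions where it holds: {1, 2} → 2.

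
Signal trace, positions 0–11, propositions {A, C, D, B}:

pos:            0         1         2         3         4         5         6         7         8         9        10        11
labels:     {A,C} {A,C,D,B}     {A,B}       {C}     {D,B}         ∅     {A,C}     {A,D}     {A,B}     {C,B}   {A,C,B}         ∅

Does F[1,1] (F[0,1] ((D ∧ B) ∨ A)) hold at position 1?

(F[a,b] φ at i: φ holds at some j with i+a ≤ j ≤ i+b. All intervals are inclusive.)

Yes

Check F[0,1] ((D ∧ B) ∨ A) at each j in [2,2]:
  j=2: holds (witness at 2)
Found at j=2 → formula holds.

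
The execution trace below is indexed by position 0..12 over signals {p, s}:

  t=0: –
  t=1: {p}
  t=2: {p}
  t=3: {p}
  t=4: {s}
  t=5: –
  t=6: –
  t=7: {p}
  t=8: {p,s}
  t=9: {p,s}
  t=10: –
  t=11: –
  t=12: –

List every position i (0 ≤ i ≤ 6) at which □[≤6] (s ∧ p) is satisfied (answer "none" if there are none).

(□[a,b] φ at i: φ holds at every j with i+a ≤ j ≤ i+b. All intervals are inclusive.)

none

Evaluate at each i in [0,6]:
  i=0: ✗ (fails at j=0)
  i=1: ✗ (fails at j=1)
  i=2: ✗ (fails at j=2)
  i=3: ✗ (fails at j=3)
  i=4: ✗ (fails at j=4)
  i=5: ✗ (fails at j=5)
  i=6: ✗ (fails at j=6)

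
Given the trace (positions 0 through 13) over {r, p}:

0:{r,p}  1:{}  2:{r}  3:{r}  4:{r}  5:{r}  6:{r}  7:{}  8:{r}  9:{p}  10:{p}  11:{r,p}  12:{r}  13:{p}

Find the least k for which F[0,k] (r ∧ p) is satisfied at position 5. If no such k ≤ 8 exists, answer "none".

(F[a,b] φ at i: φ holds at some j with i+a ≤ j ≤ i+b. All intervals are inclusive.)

Scan j = 5,6,… for (r ∧ p):
  j=5: fails
  j=6: fails
  j=7: fails
  j=8: fails
  j=9: fails
  j=10: fails
  j=11: holds
First hit at j=11, so smallest k = 11-5 = 6.

6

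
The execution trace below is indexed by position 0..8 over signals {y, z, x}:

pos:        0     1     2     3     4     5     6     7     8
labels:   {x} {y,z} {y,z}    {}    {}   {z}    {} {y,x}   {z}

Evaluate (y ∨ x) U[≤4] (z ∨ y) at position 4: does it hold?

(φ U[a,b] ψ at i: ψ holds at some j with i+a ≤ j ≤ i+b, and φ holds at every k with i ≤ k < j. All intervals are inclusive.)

Need some j in [4,8] with (z ∨ y), and (y ∨ x) at every k in [4,j-1].
  j=4: (z ∨ y) false.
  j=5: (z ∨ y) holds, but (y ∨ x) fails at k=4 → not this j.
  j=6: (z ∨ y) false.
  j=7: (z ∨ y) holds, but (y ∨ x) fails at k=4 → not this j.
  j=8: (z ∨ y) holds, but (y ∨ x) fails at k=4 → not this j.
No j in the window works → until fails.

False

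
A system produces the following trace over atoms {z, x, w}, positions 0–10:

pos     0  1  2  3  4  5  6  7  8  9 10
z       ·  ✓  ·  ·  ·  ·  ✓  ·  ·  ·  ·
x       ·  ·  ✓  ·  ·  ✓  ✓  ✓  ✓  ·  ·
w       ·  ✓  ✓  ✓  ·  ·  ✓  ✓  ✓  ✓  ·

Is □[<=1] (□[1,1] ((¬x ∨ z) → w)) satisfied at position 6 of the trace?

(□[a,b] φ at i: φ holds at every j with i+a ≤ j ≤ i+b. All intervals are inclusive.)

Holds

Check □[1,1] ((¬x ∨ z) → w) at every j in [6,7]:
  j=6: holds on [7,7]
  j=7: holds on [8,8]
All positions satisfy it → formula holds.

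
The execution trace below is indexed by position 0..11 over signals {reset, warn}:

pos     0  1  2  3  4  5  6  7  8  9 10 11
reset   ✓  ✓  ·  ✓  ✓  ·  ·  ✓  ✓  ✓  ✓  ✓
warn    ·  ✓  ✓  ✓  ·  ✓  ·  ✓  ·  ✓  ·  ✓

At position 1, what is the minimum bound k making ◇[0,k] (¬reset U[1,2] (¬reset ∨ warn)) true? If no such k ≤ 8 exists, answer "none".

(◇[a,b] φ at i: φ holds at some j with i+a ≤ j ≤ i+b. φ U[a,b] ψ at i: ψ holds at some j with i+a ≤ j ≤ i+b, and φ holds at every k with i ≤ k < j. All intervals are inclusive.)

Scan j = 1,2,… for (¬reset U[1,2] (¬reset ∨ warn)):
  j=1: fails
  j=2: holds
First hit at j=2, so smallest k = 2-1 = 1.

1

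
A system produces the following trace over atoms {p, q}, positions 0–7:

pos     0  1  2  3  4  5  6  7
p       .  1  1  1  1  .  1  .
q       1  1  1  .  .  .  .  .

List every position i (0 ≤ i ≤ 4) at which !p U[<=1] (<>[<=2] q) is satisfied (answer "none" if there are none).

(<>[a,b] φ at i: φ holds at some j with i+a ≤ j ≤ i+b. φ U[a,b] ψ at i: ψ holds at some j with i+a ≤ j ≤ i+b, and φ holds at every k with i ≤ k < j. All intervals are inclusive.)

Evaluate at each i in [0,4]:
  i=0: ✓ (rhs at j=0)
  i=1: ✓ (rhs at j=1)
  i=2: ✓ (rhs at j=2)
  i=3: ✗ (no rhs in [3,4])
  i=4: ✗ (no rhs in [4,5])

0, 1, 2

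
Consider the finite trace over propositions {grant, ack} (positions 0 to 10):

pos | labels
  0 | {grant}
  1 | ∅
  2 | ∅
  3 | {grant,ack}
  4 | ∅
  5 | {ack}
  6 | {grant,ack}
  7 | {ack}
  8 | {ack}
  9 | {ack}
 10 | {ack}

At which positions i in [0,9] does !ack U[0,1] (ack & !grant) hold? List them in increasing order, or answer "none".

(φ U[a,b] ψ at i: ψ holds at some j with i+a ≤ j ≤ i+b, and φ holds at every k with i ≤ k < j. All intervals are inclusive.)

Evaluate at each i in [0,9]:
  i=0: ✗ (no rhs in [0,1])
  i=1: ✗ (no rhs in [1,2])
  i=2: ✗ (no rhs in [2,3])
  i=3: ✗ (no rhs in [3,4])
  i=4: ✓ (rhs at j=5; lhs holds on [4,4])
  i=5: ✓ (rhs at j=5)
  i=6: ✗ (lhs fails at k=6 before rhs at j=7)
  i=7: ✓ (rhs at j=7)
  i=8: ✓ (rhs at j=8)
  i=9: ✓ (rhs at j=9)

4, 5, 7, 8, 9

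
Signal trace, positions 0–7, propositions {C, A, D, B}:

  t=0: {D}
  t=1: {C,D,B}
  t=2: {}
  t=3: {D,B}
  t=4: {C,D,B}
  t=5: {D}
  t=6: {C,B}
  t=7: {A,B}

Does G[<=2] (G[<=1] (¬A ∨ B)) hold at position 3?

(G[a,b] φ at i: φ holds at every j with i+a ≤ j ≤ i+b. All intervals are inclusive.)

Check G[<=1] (¬A ∨ B) at every j in [3,5]:
  j=3: holds on [3,4]
  j=4: holds on [4,5]
  j=5: holds on [5,6]
All positions satisfy it → formula holds.

Yes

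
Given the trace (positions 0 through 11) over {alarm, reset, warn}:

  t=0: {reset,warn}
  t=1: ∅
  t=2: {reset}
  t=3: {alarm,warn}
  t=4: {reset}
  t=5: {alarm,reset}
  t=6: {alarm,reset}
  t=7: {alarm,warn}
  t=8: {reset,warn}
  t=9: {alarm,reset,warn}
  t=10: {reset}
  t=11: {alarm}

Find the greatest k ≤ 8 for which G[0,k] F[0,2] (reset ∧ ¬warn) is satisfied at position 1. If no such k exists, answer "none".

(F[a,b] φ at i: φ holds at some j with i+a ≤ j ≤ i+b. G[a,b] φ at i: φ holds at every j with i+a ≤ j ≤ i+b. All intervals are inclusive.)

F[0,2] (reset ∧ ¬warn) must hold from j=1 onward; find where it first fails.
  j=1: holds
  j=2: holds
  j=3: holds
  j=4: holds
  j=5: holds
  j=6: holds
  j=7: fails
Holds on [1,6], so largest k = 5.

5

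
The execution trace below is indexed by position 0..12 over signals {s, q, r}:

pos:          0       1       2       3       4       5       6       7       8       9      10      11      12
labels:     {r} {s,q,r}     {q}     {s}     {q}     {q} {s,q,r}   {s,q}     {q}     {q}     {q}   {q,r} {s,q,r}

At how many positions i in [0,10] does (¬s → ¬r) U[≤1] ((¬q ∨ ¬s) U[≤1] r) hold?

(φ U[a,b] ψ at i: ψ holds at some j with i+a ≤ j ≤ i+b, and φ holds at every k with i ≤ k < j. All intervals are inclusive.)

7

Evaluate at each i in [0,10]:
  i=0: ✓ (rhs at j=0)
  i=1: ✓ (rhs at j=1)
  i=2: ✗ (no rhs in [2,3])
  i=3: ✗ (no rhs in [3,4])
  i=4: ✓ (rhs at j=5; lhs holds on [4,4])
  i=5: ✓ (rhs at j=5)
  i=6: ✓ (rhs at j=6)
  i=7: ✗ (no rhs in [7,8])
  i=8: ✗ (no rhs in [8,9])
  i=9: ✓ (rhs at j=10; lhs holds on [9,9])
  i=10: ✓ (rhs at j=10)
Positions where it holds: {0, 1, 4, 5, 6, 9, 10} → 7.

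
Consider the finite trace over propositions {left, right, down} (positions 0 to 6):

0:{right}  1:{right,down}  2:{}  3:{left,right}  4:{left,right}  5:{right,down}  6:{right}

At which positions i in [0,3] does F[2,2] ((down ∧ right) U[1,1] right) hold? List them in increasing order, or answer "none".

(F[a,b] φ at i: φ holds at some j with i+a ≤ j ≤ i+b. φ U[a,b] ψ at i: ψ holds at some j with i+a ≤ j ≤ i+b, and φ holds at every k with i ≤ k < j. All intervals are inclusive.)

Evaluate at each i in [0,3]:
  i=0: ✗ (none in [2,2])
  i=1: ✗ (none in [3,3])
  i=2: ✗ (none in [4,4])
  i=3: ✓ (witness j=5)

3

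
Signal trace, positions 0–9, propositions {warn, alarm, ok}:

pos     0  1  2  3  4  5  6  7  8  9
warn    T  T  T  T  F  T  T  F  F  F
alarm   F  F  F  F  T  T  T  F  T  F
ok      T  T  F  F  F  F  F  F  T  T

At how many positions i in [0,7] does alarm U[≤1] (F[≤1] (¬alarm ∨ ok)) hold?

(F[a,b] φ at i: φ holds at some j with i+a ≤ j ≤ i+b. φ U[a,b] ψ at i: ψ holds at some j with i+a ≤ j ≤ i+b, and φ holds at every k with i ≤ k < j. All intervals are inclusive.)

Evaluate at each i in [0,7]:
  i=0: ✓ (rhs at j=0)
  i=1: ✓ (rhs at j=1)
  i=2: ✓ (rhs at j=2)
  i=3: ✓ (rhs at j=3)
  i=4: ✗ (no rhs in [4,5])
  i=5: ✓ (rhs at j=6; lhs holds on [5,5])
  i=6: ✓ (rhs at j=6)
  i=7: ✓ (rhs at j=7)
Positions where it holds: {0, 1, 2, 3, 5, 6, 7} → 7.

7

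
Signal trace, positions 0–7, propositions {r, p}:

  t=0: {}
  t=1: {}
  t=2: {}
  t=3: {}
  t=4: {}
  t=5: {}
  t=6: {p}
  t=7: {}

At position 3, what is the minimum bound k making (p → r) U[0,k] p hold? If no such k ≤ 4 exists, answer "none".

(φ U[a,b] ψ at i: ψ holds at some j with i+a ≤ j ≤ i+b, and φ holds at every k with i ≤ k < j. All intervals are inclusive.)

Need earliest j ≥ 3 with p, and (p → r) at every k in [3,j-1].
  j=3: rhs fails.
  j=4: rhs fails.
  j=5: rhs fails.
  j=6: rhs holds; lhs holds on [3,5]. k = 3.

3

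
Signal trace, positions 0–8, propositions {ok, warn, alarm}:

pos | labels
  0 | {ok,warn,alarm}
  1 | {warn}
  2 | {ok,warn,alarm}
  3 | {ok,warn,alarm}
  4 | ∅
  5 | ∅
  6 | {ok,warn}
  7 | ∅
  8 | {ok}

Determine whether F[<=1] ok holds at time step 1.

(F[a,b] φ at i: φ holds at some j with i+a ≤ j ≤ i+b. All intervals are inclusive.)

Check ok at each j in [1,2]:
  j=1: false
  j=2: true
Found at j=2 → formula holds.

Yes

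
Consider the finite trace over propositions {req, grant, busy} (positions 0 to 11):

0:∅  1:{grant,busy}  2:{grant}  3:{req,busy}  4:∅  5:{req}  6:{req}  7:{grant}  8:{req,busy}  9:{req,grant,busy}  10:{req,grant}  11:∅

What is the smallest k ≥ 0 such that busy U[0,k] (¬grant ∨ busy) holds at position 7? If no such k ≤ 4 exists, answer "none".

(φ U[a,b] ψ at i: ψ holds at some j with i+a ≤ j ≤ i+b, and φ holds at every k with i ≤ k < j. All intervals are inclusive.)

Need earliest j ≥ 7 with (¬grant ∨ busy), and busy at every k in [7,j-1].
  j=7: rhs fails.
  j=8: rhs holds but lhs fails at k=7.
  j=9: rhs holds but lhs fails at k=7.
  j=10: rhs fails.
  j=11: rhs holds but lhs fails at k=7.
No witness within the range → none.

none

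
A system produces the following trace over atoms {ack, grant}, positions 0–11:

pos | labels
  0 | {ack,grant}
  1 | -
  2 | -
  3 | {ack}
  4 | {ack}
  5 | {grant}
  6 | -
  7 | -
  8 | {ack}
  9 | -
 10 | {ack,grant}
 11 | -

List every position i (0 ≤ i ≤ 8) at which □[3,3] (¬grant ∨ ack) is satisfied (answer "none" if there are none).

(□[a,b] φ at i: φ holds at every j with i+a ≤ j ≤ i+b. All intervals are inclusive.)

0, 1, 3, 4, 5, 6, 7, 8

Evaluate at each i in [0,8]:
  i=0: ✓ (all of [3,3])
  i=1: ✓ (all of [4,4])
  i=2: ✗ (fails at j=5)
  i=3: ✓ (all of [6,6])
  i=4: ✓ (all of [7,7])
  i=5: ✓ (all of [8,8])
  i=6: ✓ (all of [9,9])
  i=7: ✓ (all of [10,10])
  i=8: ✓ (all of [11,11])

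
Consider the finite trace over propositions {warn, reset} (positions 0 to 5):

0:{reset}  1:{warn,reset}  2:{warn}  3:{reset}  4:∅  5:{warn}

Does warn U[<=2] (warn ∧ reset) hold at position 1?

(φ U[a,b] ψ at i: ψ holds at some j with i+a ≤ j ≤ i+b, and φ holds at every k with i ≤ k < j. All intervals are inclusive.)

Need some j in [1,3] with (warn ∧ reset), and warn at every k in [1,j-1].
  j=1: (warn ∧ reset) holds; no prefix to check → satisfied.

Holds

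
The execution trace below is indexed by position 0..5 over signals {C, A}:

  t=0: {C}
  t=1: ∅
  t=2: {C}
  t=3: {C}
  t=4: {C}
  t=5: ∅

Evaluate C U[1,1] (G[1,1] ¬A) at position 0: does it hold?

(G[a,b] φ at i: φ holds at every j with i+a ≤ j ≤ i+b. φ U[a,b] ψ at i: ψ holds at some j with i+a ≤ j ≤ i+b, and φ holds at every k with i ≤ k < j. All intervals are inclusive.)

True

Need some j in [1,1] with G[1,1] ¬A, and C at every k in [0,j-1].
  j=1: G[1,1] ¬A holds; C holds at every k in [0,0] → satisfied.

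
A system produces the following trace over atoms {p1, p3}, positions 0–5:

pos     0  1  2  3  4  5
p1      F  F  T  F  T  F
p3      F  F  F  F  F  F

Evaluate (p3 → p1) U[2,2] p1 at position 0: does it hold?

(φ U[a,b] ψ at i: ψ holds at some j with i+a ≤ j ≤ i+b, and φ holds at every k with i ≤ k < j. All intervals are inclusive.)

Need some j in [2,2] with p1, and (p3 → p1) at every k in [0,j-1].
  j=2: p1 holds; (p3 → p1) holds at every k in [0,1] → satisfied.

Yes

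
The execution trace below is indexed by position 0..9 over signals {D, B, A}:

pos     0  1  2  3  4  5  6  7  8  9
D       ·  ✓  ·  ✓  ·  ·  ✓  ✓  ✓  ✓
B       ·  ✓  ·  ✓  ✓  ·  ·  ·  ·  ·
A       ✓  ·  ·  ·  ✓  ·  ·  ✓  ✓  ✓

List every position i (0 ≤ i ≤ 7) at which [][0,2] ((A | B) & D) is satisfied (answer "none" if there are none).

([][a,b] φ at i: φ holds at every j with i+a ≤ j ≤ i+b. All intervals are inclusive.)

Evaluate at each i in [0,7]:
  i=0: ✗ (fails at j=0)
  i=1: ✗ (fails at j=2)
  i=2: ✗ (fails at j=2)
  i=3: ✗ (fails at j=4)
  i=4: ✗ (fails at j=4)
  i=5: ✗ (fails at j=5)
  i=6: ✗ (fails at j=6)
  i=7: ✓ (all of [7,9])

7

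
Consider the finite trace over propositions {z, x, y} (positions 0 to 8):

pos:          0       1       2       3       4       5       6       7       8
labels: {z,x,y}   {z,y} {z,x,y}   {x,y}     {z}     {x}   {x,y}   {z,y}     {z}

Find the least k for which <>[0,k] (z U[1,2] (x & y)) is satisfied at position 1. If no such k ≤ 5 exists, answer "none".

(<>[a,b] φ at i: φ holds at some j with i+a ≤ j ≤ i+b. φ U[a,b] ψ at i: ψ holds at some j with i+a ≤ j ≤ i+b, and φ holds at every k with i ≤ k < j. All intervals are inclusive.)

Scan j = 1,2,… for (z U[1,2] (x & y)):
  j=1: holds
First hit at j=1, so smallest k = 1-1 = 0.

0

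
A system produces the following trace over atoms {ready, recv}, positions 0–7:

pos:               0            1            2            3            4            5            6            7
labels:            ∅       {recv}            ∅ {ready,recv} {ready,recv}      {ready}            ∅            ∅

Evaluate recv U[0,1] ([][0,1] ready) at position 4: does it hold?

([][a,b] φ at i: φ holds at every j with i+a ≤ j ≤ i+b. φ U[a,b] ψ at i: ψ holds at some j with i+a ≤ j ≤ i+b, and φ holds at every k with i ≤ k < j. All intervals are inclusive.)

Yes

Need some j in [4,5] with [][0,1] ready, and recv at every k in [4,j-1].
  j=4: [][0,1] ready holds; no prefix to check → satisfied.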